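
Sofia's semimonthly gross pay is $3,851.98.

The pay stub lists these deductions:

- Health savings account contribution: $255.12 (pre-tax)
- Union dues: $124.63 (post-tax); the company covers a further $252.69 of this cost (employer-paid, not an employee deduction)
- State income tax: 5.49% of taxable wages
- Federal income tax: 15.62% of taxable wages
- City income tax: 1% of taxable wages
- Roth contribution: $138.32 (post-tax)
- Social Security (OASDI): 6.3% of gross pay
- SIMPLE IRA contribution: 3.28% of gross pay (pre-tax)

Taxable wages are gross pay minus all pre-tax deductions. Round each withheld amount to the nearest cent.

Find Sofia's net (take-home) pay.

$2,197.56

Health savings account contribution: $255.12
SIMPLE IRA contribution: $3,851.98 × 0.0328 = $126.34
Pre-tax total = $255.12 + $126.34 = $381.46
Taxable wages = $3,851.98 − $381.46 = $3,470.52
Federal income tax: $3,470.52 × 0.1562 = $542.10
City income tax: $3,470.52 × 0.01 = $34.71
State income tax: $3,470.52 × 0.0549 = $190.53
Social Security (OASDI): $3,851.98 × 0.063 = $242.67
Roth contribution: $138.32
Union dues: $124.63
(Employer's $252.69 toward union dues is not withheld from the employee.)
Total deductions = $255.12 + $126.34 + $542.10 + $34.71 + $190.53 + $242.67 + $138.32 + $124.63 = $1,654.42
Net pay = $3,851.98 − $1,654.42 = $2,197.56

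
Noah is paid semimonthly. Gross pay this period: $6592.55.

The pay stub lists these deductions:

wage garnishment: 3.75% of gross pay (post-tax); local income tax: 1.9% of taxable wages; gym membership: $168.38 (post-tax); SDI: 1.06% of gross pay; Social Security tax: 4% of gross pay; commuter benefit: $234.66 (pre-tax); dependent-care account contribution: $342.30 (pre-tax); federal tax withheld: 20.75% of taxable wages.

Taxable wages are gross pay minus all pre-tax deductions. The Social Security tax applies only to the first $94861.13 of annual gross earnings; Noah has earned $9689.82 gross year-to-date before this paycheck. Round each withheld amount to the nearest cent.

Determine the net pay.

$3903.88

Commuter benefit: $234.66
Dependent-care account contribution: $342.30
Pre-tax total = $234.66 + $342.30 = $576.96
Taxable wages = $6592.55 − $576.96 = $6015.59
Federal tax withheld: $6015.59 × 0.2075 = $1248.23
Local income tax: $6015.59 × 0.019 = $114.30
Social Security tax: cap not yet reached, full $6592.55 is subject → $6592.55 × 0.04 = $263.70
SDI: $6592.55 × 0.0106 = $69.88
Gym membership: $168.38
Wage garnishment: $6592.55 × 0.0375 = $247.22
Total deductions = $234.66 + $342.30 + $1248.23 + $114.30 + $263.70 + $69.88 + $168.38 + $247.22 = $2688.67
Net pay = $6592.55 − $2688.67 = $3903.88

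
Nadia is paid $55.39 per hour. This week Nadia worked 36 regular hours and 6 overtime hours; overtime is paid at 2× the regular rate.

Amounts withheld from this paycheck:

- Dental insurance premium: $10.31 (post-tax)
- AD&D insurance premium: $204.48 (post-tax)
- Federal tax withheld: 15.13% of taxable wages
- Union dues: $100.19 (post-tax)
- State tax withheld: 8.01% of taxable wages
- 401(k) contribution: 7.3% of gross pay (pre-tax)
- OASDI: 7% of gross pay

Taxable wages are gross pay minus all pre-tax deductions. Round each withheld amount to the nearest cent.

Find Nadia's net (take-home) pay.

Regular pay: 36 × $55.39 = $1,994.04
Overtime pay: 6 × $55.39 × 2 = $664.68
Gross pay = $1,994.04 + $664.68 = $2,658.72
401(k) contribution: $2,658.72 × 0.073 = $194.09
Taxable wages = $2,658.72 − $194.09 = $2,464.63
State tax withheld: $2,464.63 × 0.0801 = $197.42
Federal tax withheld: $2,464.63 × 0.1513 = $372.90
OASDI: $2,658.72 × 0.07 = $186.11
Union dues: $100.19
AD&D insurance premium: $204.48
Dental insurance premium: $10.31
Total deductions = $194.09 + $197.42 + $372.90 + $186.11 + $100.19 + $204.48 + $10.31 = $1,265.50
Net pay = $2,658.72 − $1,265.50 = $1,393.22

$1,393.22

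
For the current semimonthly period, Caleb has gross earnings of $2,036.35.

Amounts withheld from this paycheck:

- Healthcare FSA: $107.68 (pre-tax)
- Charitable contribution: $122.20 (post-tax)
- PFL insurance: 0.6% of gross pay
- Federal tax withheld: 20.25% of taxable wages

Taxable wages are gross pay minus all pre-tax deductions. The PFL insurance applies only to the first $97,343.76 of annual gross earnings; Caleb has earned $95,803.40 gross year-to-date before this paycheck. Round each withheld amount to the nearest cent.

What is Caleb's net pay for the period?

Healthcare FSA: $107.68
Taxable wages = $2,036.35 − $107.68 = $1,928.67
Federal tax withheld: $1,928.67 × 0.2025 = $390.56
PFL insurance: only $97,343.76 − $95,803.40 = $1,540.36 of this check is subject → $1,540.36 × 0.006 = $9.24
Charitable contribution: $122.20
Total deductions = $107.68 + $390.56 + $9.24 + $122.20 = $629.68
Net pay = $2,036.35 − $629.68 = $1,406.67

$1,406.67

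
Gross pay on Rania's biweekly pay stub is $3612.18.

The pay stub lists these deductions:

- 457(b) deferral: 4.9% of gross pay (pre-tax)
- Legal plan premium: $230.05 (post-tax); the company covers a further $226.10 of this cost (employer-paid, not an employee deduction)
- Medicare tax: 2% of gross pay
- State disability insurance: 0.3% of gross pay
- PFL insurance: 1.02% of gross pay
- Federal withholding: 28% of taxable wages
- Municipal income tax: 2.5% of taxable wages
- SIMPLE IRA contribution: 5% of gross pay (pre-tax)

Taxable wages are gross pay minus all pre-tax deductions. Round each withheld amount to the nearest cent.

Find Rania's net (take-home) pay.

457(b) deferral: $3612.18 × 0.049 = $177.00
SIMPLE IRA contribution: $3612.18 × 0.05 = $180.61
Pre-tax total = $177.00 + $180.61 = $357.61
Taxable wages = $3612.18 − $357.61 = $3254.57
Municipal income tax: $3254.57 × 0.025 = $81.36
Federal withholding: $3254.57 × 0.28 = $911.28
State disability insurance: $3612.18 × 0.003 = $10.84
PFL insurance: $3612.18 × 0.0102 = $36.84
Medicare tax: $3612.18 × 0.02 = $72.24
Legal plan premium: $230.05
(Employer's $226.10 toward legal plan premium is not withheld from the employee.)
Total deductions = $177.00 + $180.61 + $81.36 + $911.28 + $10.84 + $36.84 + $72.24 + $230.05 = $1700.22
Net pay = $3612.18 − $1700.22 = $1911.96

$1911.96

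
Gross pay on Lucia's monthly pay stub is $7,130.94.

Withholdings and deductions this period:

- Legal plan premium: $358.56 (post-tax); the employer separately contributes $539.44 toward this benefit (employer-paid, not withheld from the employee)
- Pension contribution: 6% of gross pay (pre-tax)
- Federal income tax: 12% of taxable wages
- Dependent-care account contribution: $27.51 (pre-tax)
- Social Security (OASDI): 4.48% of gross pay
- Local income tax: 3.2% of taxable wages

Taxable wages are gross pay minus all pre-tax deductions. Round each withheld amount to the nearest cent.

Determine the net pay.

$4,982.85

Pension contribution: $7,130.94 × 0.06 = $427.86
Dependent-care account contribution: $27.51
Pre-tax total = $427.86 + $27.51 = $455.37
Taxable wages = $7,130.94 − $455.37 = $6,675.57
Local income tax: $6,675.57 × 0.032 = $213.62
Federal income tax: $6,675.57 × 0.12 = $801.07
Social Security (OASDI): $7,130.94 × 0.0448 = $319.47
Legal plan premium: $358.56
(Employer's $539.44 toward legal plan premium is not withheld from the employee.)
Total deductions = $427.86 + $27.51 + $213.62 + $801.07 + $319.47 + $358.56 = $2,148.09
Net pay = $7,130.94 − $2,148.09 = $4,982.85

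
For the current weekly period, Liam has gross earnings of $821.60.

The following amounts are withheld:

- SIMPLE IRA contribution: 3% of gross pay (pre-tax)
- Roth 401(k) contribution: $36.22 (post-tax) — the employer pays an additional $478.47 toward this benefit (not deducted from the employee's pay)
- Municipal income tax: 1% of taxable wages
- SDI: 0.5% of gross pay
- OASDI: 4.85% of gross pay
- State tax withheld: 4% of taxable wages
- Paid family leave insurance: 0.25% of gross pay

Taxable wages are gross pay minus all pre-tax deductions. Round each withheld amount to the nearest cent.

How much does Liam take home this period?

$674.87

SIMPLE IRA contribution: $821.60 × 0.03 = $24.65
Taxable wages = $821.60 − $24.65 = $796.95
State tax withheld: $796.95 × 0.04 = $31.88
Municipal income tax: $796.95 × 0.01 = $7.97
OASDI: $821.60 × 0.0485 = $39.85
SDI: $821.60 × 0.005 = $4.11
Paid family leave insurance: $821.60 × 0.0025 = $2.05
Roth 401(k) contribution: $36.22
(Employer's $478.47 toward Roth 401(k) contribution is not withheld from the employee.)
Total deductions = $24.65 + $31.88 + $7.97 + $39.85 + $4.11 + $2.05 + $36.22 = $146.73
Net pay = $821.60 − $146.73 = $674.87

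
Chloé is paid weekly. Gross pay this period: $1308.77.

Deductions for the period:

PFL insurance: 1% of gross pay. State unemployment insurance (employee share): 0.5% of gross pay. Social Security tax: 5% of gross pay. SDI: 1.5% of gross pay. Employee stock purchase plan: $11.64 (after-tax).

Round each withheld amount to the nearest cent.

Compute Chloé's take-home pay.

$1192.43

State unemployment insurance (employee share): $1308.77 × 0.005 = $6.54
Social Security tax: $1308.77 × 0.05 = $65.44
SDI: $1308.77 × 0.015 = $19.63
PFL insurance: $1308.77 × 0.01 = $13.09
Employee stock purchase plan: $11.64
Total deductions = $6.54 + $65.44 + $19.63 + $13.09 + $11.64 = $116.34
Net pay = $1308.77 − $116.34 = $1192.43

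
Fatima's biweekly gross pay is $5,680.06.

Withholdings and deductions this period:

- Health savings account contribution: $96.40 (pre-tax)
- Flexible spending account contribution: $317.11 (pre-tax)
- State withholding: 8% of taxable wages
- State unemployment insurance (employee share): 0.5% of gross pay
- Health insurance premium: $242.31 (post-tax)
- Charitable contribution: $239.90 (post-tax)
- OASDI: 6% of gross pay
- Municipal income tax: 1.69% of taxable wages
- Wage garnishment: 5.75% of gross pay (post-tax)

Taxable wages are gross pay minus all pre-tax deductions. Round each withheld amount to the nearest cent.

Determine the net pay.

$3,578.22

Health savings account contribution: $96.40
Flexible spending account contribution: $317.11
Pre-tax total = $96.40 + $317.11 = $413.51
Taxable wages = $5,680.06 − $413.51 = $5,266.55
Municipal income tax: $5,266.55 × 0.0169 = $89.00
State withholding: $5,266.55 × 0.08 = $421.32
State unemployment insurance (employee share): $5,680.06 × 0.005 = $28.40
OASDI: $5,680.06 × 0.06 = $340.80
Wage garnishment: $5,680.06 × 0.0575 = $326.60
Charitable contribution: $239.90
Health insurance premium: $242.31
Total deductions = $96.40 + $317.11 + $89.00 + $421.32 + $28.40 + $340.80 + $326.60 + $239.90 + $242.31 = $2,101.84
Net pay = $5,680.06 − $2,101.84 = $3,578.22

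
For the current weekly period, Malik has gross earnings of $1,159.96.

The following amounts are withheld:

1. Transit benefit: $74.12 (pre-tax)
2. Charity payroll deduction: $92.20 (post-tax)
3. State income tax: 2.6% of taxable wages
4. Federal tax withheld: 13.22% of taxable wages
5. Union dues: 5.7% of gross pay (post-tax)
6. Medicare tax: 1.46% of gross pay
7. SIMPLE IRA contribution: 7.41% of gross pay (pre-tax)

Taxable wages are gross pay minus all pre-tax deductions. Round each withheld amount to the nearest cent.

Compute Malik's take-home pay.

Transit benefit: $74.12
SIMPLE IRA contribution: $1,159.96 × 0.0741 = $85.95
Pre-tax total = $74.12 + $85.95 = $160.07
Taxable wages = $1,159.96 − $160.07 = $999.89
Federal tax withheld: $999.89 × 0.1322 = $132.19
State income tax: $999.89 × 0.026 = $26.00
Medicare tax: $1,159.96 × 0.0146 = $16.94
Charity payroll deduction: $92.20
Union dues: $1,159.96 × 0.057 = $66.12
Total deductions = $74.12 + $85.95 + $132.19 + $26.00 + $16.94 + $92.20 + $66.12 = $493.52
Net pay = $1,159.96 − $493.52 = $666.44

$666.44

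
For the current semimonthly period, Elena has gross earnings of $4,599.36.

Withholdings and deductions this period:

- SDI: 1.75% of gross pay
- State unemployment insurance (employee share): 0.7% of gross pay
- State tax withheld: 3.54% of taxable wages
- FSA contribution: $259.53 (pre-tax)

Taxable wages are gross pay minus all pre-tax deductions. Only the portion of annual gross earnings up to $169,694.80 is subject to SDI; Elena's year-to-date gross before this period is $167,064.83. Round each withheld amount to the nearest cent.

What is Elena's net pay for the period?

$4,107.98

FSA contribution: $259.53
Taxable wages = $4,599.36 − $259.53 = $4,339.83
State tax withheld: $4,339.83 × 0.0354 = $153.63
SDI: only $169,694.80 − $167,064.83 = $2,629.97 of this check is subject → $2,629.97 × 0.0175 = $46.02
State unemployment insurance (employee share): $4,599.36 × 0.007 = $32.20
Total deductions = $259.53 + $153.63 + $46.02 + $32.20 = $491.38
Net pay = $4,599.36 − $491.38 = $4,107.98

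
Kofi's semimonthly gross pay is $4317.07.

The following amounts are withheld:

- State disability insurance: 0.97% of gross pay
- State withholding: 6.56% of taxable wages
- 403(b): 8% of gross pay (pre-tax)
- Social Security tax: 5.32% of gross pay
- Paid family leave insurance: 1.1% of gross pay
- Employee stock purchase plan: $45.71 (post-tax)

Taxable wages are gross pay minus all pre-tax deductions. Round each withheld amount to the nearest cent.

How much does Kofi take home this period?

403(b): $4317.07 × 0.08 = $345.37
Taxable wages = $4317.07 − $345.37 = $3971.70
State withholding: $3971.70 × 0.0656 = $260.54
State disability insurance: $4317.07 × 0.0097 = $41.88
Social Security tax: $4317.07 × 0.0532 = $229.67
Paid family leave insurance: $4317.07 × 0.011 = $47.49
Employee stock purchase plan: $45.71
Total deductions = $345.37 + $260.54 + $41.88 + $229.67 + $47.49 + $45.71 = $970.66
Net pay = $4317.07 − $970.66 = $3346.41

$3346.41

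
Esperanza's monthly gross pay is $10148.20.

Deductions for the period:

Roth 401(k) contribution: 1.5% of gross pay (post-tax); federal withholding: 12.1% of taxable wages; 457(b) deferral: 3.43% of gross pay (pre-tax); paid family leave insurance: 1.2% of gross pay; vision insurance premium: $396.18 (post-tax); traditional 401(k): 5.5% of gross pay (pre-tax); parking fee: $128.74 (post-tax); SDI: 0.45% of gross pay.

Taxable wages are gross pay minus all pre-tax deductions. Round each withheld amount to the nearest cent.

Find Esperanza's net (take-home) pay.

$7279.10

Traditional 401(k): $10148.20 × 0.055 = $558.15
457(b) deferral: $10148.20 × 0.0343 = $348.08
Pre-tax total = $558.15 + $348.08 = $906.23
Taxable wages = $10148.20 − $906.23 = $9241.97
Federal withholding: $9241.97 × 0.121 = $1118.28
Paid family leave insurance: $10148.20 × 0.012 = $121.78
SDI: $10148.20 × 0.0045 = $45.67
Vision insurance premium: $396.18
Parking fee: $128.74
Roth 401(k) contribution: $10148.20 × 0.015 = $152.22
Total deductions = $558.15 + $348.08 + $1118.28 + $121.78 + $45.67 + $396.18 + $128.74 + $152.22 = $2869.10
Net pay = $10148.20 − $2869.10 = $7279.10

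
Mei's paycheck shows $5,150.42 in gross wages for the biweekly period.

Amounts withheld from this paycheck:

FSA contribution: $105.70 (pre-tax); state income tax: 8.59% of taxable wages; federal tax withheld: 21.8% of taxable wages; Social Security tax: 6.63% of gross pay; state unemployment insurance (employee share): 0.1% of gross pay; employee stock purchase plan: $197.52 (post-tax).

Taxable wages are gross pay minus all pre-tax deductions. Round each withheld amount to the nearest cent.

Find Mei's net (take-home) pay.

FSA contribution: $105.70
Taxable wages = $5,150.42 − $105.70 = $5,044.72
State income tax: $5,044.72 × 0.0859 = $433.34
Federal tax withheld: $5,044.72 × 0.218 = $1,099.75
Social Security tax: $5,150.42 × 0.0663 = $341.47
State unemployment insurance (employee share): $5,150.42 × 0.001 = $5.15
Employee stock purchase plan: $197.52
Total deductions = $105.70 + $433.34 + $1,099.75 + $341.47 + $5.15 + $197.52 = $2,182.93
Net pay = $5,150.42 − $2,182.93 = $2,967.49

$2,967.49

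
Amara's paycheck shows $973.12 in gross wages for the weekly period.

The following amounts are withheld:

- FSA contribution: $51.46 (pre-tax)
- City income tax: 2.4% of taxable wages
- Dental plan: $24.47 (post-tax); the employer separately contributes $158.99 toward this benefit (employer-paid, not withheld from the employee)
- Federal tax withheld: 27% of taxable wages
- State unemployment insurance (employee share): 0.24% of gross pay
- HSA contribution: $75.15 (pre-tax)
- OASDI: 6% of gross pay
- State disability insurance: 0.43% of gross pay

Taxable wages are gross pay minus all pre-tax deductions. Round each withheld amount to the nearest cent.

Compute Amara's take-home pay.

FSA contribution: $51.46
HSA contribution: $75.15
Pre-tax total = $51.46 + $75.15 = $126.61
Taxable wages = $973.12 − $126.61 = $846.51
City income tax: $846.51 × 0.024 = $20.32
Federal tax withheld: $846.51 × 0.27 = $228.56
State disability insurance: $973.12 × 0.0043 = $4.18
State unemployment insurance (employee share): $973.12 × 0.0024 = $2.34
OASDI: $973.12 × 0.06 = $58.39
Dental plan: $24.47
(Employer's $158.99 toward dental plan is not withheld from the employee.)
Total deductions = $51.46 + $75.15 + $20.32 + $228.56 + $4.18 + $2.34 + $58.39 + $24.47 = $464.87
Net pay = $973.12 − $464.87 = $508.25

$508.25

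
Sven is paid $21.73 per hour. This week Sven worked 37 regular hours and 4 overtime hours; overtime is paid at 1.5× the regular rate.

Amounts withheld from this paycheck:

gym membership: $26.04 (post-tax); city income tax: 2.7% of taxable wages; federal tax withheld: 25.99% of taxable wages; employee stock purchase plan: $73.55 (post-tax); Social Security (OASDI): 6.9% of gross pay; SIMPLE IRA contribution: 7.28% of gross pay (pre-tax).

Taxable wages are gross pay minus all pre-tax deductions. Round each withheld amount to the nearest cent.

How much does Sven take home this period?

$453.75

Regular pay: 37 × $21.73 = $804.01
Overtime pay: 4 × $21.73 × 1.5 = $130.38
Gross pay = $804.01 + $130.38 = $934.39
SIMPLE IRA contribution: $934.39 × 0.0728 = $68.02
Taxable wages = $934.39 − $68.02 = $866.37
Federal tax withheld: $866.37 × 0.2599 = $225.17
City income tax: $866.37 × 0.027 = $23.39
Social Security (OASDI): $934.39 × 0.069 = $64.47
Employee stock purchase plan: $73.55
Gym membership: $26.04
Total deductions = $68.02 + $225.17 + $23.39 + $64.47 + $73.55 + $26.04 = $480.64
Net pay = $934.39 − $480.64 = $453.75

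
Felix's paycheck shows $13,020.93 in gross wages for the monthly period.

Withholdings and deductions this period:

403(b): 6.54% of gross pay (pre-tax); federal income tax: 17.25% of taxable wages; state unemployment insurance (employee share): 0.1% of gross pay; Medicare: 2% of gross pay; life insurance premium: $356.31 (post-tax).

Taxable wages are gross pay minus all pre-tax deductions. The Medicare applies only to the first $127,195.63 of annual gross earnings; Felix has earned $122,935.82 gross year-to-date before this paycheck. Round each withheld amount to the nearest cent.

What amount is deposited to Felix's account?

$9,615.62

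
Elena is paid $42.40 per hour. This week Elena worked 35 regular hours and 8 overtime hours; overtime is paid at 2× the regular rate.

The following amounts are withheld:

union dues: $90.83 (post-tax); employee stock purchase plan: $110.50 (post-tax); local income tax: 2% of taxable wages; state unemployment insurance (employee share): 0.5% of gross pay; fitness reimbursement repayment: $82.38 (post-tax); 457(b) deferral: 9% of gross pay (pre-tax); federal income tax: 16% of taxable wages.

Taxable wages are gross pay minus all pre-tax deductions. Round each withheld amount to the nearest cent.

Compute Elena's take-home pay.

Regular pay: 35 × $42.40 = $1,484.00
Overtime pay: 8 × $42.40 × 2 = $678.40
Gross pay = $1,484.00 + $678.40 = $2,162.40
457(b) deferral: $2,162.40 × 0.09 = $194.62
Taxable wages = $2,162.40 − $194.62 = $1,967.78
Local income tax: $1,967.78 × 0.02 = $39.36
Federal income tax: $1,967.78 × 0.16 = $314.84
State unemployment insurance (employee share): $2,162.40 × 0.005 = $10.81
Union dues: $90.83
Employee stock purchase plan: $110.50
Fitness reimbursement repayment: $82.38
Total deductions = $194.62 + $39.36 + $314.84 + $10.81 + $90.83 + $110.50 + $82.38 = $843.34
Net pay = $2,162.40 − $843.34 = $1,319.06

$1,319.06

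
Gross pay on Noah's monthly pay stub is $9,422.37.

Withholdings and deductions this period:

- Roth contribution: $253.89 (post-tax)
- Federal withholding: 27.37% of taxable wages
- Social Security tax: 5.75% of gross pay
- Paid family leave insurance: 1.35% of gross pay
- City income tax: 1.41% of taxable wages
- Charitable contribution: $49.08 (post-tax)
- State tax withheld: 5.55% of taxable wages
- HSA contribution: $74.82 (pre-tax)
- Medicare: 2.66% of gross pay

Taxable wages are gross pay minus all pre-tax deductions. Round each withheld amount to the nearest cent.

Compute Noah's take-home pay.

$4,915.94

HSA contribution: $74.82
Taxable wages = $9,422.37 − $74.82 = $9,347.55
City income tax: $9,347.55 × 0.0141 = $131.80
State tax withheld: $9,347.55 × 0.0555 = $518.79
Federal withholding: $9,347.55 × 0.2737 = $2,558.42
Paid family leave insurance: $9,422.37 × 0.0135 = $127.20
Social Security tax: $9,422.37 × 0.0575 = $541.79
Medicare: $9,422.37 × 0.0266 = $250.64
Charitable contribution: $49.08
Roth contribution: $253.89
Total deductions = $74.82 + $131.80 + $518.79 + $2,558.42 + $127.20 + $541.79 + $250.64 + $49.08 + $253.89 = $4,506.43
Net pay = $9,422.37 − $4,506.43 = $4,915.94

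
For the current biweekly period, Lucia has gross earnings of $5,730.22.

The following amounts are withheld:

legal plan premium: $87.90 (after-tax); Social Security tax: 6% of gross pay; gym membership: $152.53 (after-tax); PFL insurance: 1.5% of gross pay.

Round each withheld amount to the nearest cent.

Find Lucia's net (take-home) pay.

$5,060.03

Social Security tax: $5,730.22 × 0.06 = $343.81
PFL insurance: $5,730.22 × 0.015 = $85.95
Legal plan premium: $87.90
Gym membership: $152.53
Total deductions = $343.81 + $85.95 + $87.90 + $152.53 = $670.19
Net pay = $5,730.22 − $670.19 = $5,060.03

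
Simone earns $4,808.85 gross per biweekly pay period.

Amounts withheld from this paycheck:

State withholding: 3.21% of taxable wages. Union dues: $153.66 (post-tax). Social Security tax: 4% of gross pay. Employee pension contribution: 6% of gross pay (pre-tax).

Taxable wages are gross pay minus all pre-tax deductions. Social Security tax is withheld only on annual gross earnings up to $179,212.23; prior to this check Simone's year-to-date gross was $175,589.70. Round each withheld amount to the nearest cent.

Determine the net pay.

$4,076.66

Employee pension contribution: $4,808.85 × 0.06 = $288.53
Taxable wages = $4,808.85 − $288.53 = $4,520.32
State withholding: $4,520.32 × 0.0321 = $145.10
Social Security tax: only $179,212.23 − $175,589.70 = $3,622.53 of this check is subject → $3,622.53 × 0.04 = $144.90
Union dues: $153.66
Total deductions = $288.53 + $145.10 + $144.90 + $153.66 = $732.19
Net pay = $4,808.85 − $732.19 = $4,076.66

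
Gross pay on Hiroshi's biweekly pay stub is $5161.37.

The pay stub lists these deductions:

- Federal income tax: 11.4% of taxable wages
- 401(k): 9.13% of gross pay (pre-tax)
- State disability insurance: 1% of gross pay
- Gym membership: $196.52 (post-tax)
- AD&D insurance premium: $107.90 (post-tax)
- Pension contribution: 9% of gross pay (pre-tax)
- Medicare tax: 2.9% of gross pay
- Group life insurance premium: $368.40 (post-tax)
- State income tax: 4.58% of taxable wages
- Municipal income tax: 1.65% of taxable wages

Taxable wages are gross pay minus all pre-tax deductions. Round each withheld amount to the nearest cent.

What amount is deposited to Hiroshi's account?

Pension contribution: $5161.37 × 0.09 = $464.52
401(k): $5161.37 × 0.0913 = $471.23
Pre-tax total = $464.52 + $471.23 = $935.75
Taxable wages = $5161.37 − $935.75 = $4225.62
Federal income tax: $4225.62 × 0.114 = $481.72
Municipal income tax: $4225.62 × 0.0165 = $69.72
State income tax: $4225.62 × 0.0458 = $193.53
State disability insurance: $5161.37 × 0.01 = $51.61
Medicare tax: $5161.37 × 0.029 = $149.68
Gym membership: $196.52
AD&D insurance premium: $107.90
Group life insurance premium: $368.40
Total deductions = $464.52 + $471.23 + $481.72 + $69.72 + $193.53 + $51.61 + $149.68 + $196.52 + $107.90 + $368.40 = $2554.83
Net pay = $5161.37 − $2554.83 = $2606.54

$2606.54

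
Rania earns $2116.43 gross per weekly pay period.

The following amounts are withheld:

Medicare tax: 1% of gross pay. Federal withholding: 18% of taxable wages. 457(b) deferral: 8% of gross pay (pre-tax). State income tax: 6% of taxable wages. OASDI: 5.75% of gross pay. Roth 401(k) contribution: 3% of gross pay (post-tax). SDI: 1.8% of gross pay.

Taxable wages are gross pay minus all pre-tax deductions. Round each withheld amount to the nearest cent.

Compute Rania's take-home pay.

457(b) deferral: $2116.43 × 0.08 = $169.31
Taxable wages = $2116.43 − $169.31 = $1947.12
Federal withholding: $1947.12 × 0.18 = $350.48
State income tax: $1947.12 × 0.06 = $116.83
OASDI: $2116.43 × 0.0575 = $121.69
SDI: $2116.43 × 0.018 = $38.10
Medicare tax: $2116.43 × 0.01 = $21.16
Roth 401(k) contribution: $2116.43 × 0.03 = $63.49
Total deductions = $169.31 + $350.48 + $116.83 + $121.69 + $38.10 + $21.16 + $63.49 = $881.06
Net pay = $2116.43 − $881.06 = $1235.37

$1235.37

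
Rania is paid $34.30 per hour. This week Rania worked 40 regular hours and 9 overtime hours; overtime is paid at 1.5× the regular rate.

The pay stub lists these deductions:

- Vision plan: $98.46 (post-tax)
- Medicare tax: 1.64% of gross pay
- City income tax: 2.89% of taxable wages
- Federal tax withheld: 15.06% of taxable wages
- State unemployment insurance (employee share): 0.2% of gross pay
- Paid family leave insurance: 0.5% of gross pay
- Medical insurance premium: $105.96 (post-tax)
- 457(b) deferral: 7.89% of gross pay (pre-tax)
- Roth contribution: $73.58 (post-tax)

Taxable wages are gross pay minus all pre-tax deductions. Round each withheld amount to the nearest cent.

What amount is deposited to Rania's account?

Regular pay: 40 × $34.30 = $1,372.00
Overtime pay: 9 × $34.30 × 1.5 = $463.05
Gross pay = $1,372.00 + $463.05 = $1,835.05
457(b) deferral: $1,835.05 × 0.0789 = $144.79
Taxable wages = $1,835.05 − $144.79 = $1,690.26
City income tax: $1,690.26 × 0.0289 = $48.85
Federal tax withheld: $1,690.26 × 0.1506 = $254.55
Paid family leave insurance: $1,835.05 × 0.005 = $9.18
Medicare tax: $1,835.05 × 0.0164 = $30.09
State unemployment insurance (employee share): $1,835.05 × 0.002 = $3.67
Medical insurance premium: $105.96
Roth contribution: $73.58
Vision plan: $98.46
Total deductions = $144.79 + $48.85 + $254.55 + $9.18 + $30.09 + $3.67 + $105.96 + $73.58 + $98.46 = $769.13
Net pay = $1,835.05 − $769.13 = $1,065.92

$1,065.92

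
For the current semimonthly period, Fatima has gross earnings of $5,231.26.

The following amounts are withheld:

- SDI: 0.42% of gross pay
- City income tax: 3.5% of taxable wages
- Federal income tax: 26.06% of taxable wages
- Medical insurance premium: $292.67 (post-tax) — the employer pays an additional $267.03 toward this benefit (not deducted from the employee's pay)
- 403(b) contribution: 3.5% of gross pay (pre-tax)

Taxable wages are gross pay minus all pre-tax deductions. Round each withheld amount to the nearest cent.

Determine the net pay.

$3,241.29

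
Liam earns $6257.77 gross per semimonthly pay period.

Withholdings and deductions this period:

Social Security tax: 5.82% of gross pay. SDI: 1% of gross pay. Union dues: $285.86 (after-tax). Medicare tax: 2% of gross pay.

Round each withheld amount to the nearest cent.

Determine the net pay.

Medicare tax: $6257.77 × 0.02 = $125.16
SDI: $6257.77 × 0.01 = $62.58
Social Security tax: $6257.77 × 0.0582 = $364.20
Union dues: $285.86
Total deductions = $125.16 + $62.58 + $364.20 + $285.86 = $837.80
Net pay = $6257.77 − $837.80 = $5419.97

$5419.97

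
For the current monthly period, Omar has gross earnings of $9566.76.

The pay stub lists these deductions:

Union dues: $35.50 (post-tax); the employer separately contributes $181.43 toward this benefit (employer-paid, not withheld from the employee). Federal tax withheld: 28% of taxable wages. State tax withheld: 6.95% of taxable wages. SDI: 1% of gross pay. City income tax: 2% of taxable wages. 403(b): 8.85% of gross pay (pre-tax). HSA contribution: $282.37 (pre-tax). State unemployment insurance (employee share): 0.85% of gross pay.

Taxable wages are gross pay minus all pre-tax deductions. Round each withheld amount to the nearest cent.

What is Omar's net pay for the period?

403(b): $9566.76 × 0.0885 = $846.66
HSA contribution: $282.37
Pre-tax total = $846.66 + $282.37 = $1129.03
Taxable wages = $9566.76 − $1129.03 = $8437.73
City income tax: $8437.73 × 0.02 = $168.75
State tax withheld: $8437.73 × 0.0695 = $586.42
Federal tax withheld: $8437.73 × 0.28 = $2362.56
State unemployment insurance (employee share): $9566.76 × 0.0085 = $81.32
SDI: $9566.76 × 0.01 = $95.67
Union dues: $35.50
(Employer's $181.43 toward union dues is not withheld from the employee.)
Total deductions = $846.66 + $282.37 + $168.75 + $586.42 + $2362.56 + $81.32 + $95.67 + $35.50 = $4459.25
Net pay = $9566.76 − $4459.25 = $5107.51

$5107.51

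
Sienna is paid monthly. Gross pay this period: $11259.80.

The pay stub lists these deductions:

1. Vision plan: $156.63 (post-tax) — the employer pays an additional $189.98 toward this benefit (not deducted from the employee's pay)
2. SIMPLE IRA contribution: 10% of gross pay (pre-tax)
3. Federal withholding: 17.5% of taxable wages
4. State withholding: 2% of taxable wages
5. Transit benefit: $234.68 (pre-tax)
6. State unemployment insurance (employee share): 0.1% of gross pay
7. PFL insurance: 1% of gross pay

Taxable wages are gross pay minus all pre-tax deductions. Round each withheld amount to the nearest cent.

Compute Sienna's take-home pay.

SIMPLE IRA contribution: $11259.80 × 0.1 = $1125.98
Transit benefit: $234.68
Pre-tax total = $1125.98 + $234.68 = $1360.66
Taxable wages = $11259.80 − $1360.66 = $9899.14
Federal withholding: $9899.14 × 0.175 = $1732.35
State withholding: $9899.14 × 0.02 = $197.98
State unemployment insurance (employee share): $11259.80 × 0.001 = $11.26
PFL insurance: $11259.80 × 0.01 = $112.60
Vision plan: $156.63
(Employer's $189.98 toward vision plan is not withheld from the employee.)
Total deductions = $1125.98 + $234.68 + $1732.35 + $197.98 + $11.26 + $112.60 + $156.63 = $3571.48
Net pay = $11259.80 − $3571.48 = $7688.32

$7688.32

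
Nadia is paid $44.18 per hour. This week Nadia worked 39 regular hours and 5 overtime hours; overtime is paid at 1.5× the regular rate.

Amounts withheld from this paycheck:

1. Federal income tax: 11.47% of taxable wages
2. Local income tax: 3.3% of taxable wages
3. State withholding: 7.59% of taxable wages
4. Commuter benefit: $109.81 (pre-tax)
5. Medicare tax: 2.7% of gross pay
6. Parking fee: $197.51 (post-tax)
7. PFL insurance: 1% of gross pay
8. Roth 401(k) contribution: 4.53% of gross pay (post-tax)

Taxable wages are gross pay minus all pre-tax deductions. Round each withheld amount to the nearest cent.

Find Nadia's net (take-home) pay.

$1143.18

Regular pay: 39 × $44.18 = $1723.02
Overtime pay: 5 × $44.18 × 1.5 = $331.35
Gross pay = $1723.02 + $331.35 = $2054.37
Commuter benefit: $109.81
Taxable wages = $2054.37 − $109.81 = $1944.56
Local income tax: $1944.56 × 0.033 = $64.17
Federal income tax: $1944.56 × 0.1147 = $223.04
State withholding: $1944.56 × 0.0759 = $147.59
Medicare tax: $2054.37 × 0.027 = $55.47
PFL insurance: $2054.37 × 0.01 = $20.54
Parking fee: $197.51
Roth 401(k) contribution: $2054.37 × 0.0453 = $93.06
Total deductions = $109.81 + $64.17 + $223.04 + $147.59 + $55.47 + $20.54 + $197.51 + $93.06 = $911.19
Net pay = $2054.37 − $911.19 = $1143.18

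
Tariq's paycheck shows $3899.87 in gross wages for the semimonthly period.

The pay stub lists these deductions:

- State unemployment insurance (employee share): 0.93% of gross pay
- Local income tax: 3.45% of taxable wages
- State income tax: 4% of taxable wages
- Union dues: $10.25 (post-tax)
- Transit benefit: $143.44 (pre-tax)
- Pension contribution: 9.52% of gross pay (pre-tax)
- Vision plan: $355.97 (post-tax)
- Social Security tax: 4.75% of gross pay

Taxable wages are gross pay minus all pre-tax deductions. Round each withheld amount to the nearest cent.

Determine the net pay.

$2545.23

Pension contribution: $3899.87 × 0.0952 = $371.27
Transit benefit: $143.44
Pre-tax total = $371.27 + $143.44 = $514.71
Taxable wages = $3899.87 − $514.71 = $3385.16
State income tax: $3385.16 × 0.04 = $135.41
Local income tax: $3385.16 × 0.0345 = $116.79
State unemployment insurance (employee share): $3899.87 × 0.0093 = $36.27
Social Security tax: $3899.87 × 0.0475 = $185.24
Union dues: $10.25
Vision plan: $355.97
Total deductions = $371.27 + $143.44 + $135.41 + $116.79 + $36.27 + $185.24 + $10.25 + $355.97 = $1354.64
Net pay = $3899.87 − $1354.64 = $2545.23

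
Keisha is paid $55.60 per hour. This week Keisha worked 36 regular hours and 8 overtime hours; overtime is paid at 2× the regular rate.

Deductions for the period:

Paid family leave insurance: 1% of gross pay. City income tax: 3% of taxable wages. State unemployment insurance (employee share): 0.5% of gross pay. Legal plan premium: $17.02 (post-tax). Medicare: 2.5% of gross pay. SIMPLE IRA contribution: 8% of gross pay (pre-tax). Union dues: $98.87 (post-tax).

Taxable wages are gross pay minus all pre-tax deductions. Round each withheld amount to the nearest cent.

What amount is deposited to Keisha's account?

Regular pay: 36 × $55.60 = $2,001.60
Overtime pay: 8 × $55.60 × 2 = $889.60
Gross pay = $2,001.60 + $889.60 = $2,891.20
SIMPLE IRA contribution: $2,891.20 × 0.08 = $231.30
Taxable wages = $2,891.20 − $231.30 = $2,659.90
City income tax: $2,659.90 × 0.03 = $79.80
Paid family leave insurance: $2,891.20 × 0.01 = $28.91
Medicare: $2,891.20 × 0.025 = $72.28
State unemployment insurance (employee share): $2,891.20 × 0.005 = $14.46
Legal plan premium: $17.02
Union dues: $98.87
Total deductions = $231.30 + $79.80 + $28.91 + $72.28 + $14.46 + $17.02 + $98.87 = $542.64
Net pay = $2,891.20 − $542.64 = $2,348.56

$2,348.56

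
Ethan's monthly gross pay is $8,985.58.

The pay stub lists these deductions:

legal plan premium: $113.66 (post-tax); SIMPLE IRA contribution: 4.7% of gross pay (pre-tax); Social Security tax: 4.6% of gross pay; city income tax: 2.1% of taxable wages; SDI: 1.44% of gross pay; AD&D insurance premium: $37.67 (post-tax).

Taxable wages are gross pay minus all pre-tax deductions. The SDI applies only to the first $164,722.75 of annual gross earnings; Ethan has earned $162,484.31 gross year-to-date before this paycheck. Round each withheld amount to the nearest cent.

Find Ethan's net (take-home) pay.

$7,786.53

SIMPLE IRA contribution: $8,985.58 × 0.047 = $422.32
Taxable wages = $8,985.58 − $422.32 = $8,563.26
City income tax: $8,563.26 × 0.021 = $179.83
Social Security tax: $8,985.58 × 0.046 = $413.34
SDI: only $164,722.75 − $162,484.31 = $2,238.44 of this check is subject → $2,238.44 × 0.0144 = $32.23
AD&D insurance premium: $37.67
Legal plan premium: $113.66
Total deductions = $422.32 + $179.83 + $413.34 + $32.23 + $37.67 + $113.66 = $1,199.05
Net pay = $8,985.58 − $1,199.05 = $7,786.53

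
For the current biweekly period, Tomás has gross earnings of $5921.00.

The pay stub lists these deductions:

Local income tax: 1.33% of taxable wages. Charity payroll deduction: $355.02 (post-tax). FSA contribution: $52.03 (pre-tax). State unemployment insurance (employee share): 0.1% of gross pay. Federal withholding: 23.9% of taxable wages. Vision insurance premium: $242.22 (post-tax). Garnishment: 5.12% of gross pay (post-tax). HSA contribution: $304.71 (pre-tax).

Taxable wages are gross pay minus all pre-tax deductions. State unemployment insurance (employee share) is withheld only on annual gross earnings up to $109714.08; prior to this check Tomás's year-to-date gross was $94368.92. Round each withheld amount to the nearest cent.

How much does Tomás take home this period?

HSA contribution: $304.71
FSA contribution: $52.03
Pre-tax total = $304.71 + $52.03 = $356.74
Taxable wages = $5921.00 − $356.74 = $5564.26
Federal withholding: $5564.26 × 0.239 = $1329.86
Local income tax: $5564.26 × 0.0133 = $74.00
State unemployment insurance (employee share): cap not yet reached, full $5921.00 is subject → $5921.00 × 0.001 = $5.92
Garnishment: $5921.00 × 0.0512 = $303.16
Charity payroll deduction: $355.02
Vision insurance premium: $242.22
Total deductions = $304.71 + $52.03 + $1329.86 + $74.00 + $5.92 + $303.16 + $355.02 + $242.22 = $2666.92
Net pay = $5921.00 − $2666.92 = $3254.08

$3254.08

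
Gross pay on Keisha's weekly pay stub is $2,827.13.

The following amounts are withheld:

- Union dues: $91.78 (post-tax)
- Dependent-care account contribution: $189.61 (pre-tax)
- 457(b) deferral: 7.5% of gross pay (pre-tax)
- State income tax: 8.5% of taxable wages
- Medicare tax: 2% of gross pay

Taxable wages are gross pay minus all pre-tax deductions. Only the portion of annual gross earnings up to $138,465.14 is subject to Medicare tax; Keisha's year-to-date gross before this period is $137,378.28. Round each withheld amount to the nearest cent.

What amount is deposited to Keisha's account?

$2,105.80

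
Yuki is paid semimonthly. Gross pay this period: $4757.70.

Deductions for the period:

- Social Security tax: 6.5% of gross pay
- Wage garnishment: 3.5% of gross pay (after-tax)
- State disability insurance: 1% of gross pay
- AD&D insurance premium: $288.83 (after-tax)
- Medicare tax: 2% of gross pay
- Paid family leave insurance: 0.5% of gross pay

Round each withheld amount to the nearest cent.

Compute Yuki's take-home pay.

Medicare tax: $4757.70 × 0.02 = $95.15
Social Security tax: $4757.70 × 0.065 = $309.25
Paid family leave insurance: $4757.70 × 0.005 = $23.79
State disability insurance: $4757.70 × 0.01 = $47.58
Wage garnishment: $4757.70 × 0.035 = $166.52
AD&D insurance premium: $288.83
Total deductions = $95.15 + $309.25 + $23.79 + $47.58 + $166.52 + $288.83 = $931.12
Net pay = $4757.70 − $931.12 = $3826.58

$3826.58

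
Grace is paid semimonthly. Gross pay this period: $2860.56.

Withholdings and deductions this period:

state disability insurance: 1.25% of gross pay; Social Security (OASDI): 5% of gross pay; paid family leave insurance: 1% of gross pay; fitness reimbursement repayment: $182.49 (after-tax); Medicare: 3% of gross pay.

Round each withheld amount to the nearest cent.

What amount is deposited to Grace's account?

$2384.85

Medicare: $2860.56 × 0.03 = $85.82
Paid family leave insurance: $2860.56 × 0.01 = $28.61
Social Security (OASDI): $2860.56 × 0.05 = $143.03
State disability insurance: $2860.56 × 0.0125 = $35.76
Fitness reimbursement repayment: $182.49
Total deductions = $85.82 + $28.61 + $143.03 + $35.76 + $182.49 = $475.71
Net pay = $2860.56 − $475.71 = $2384.85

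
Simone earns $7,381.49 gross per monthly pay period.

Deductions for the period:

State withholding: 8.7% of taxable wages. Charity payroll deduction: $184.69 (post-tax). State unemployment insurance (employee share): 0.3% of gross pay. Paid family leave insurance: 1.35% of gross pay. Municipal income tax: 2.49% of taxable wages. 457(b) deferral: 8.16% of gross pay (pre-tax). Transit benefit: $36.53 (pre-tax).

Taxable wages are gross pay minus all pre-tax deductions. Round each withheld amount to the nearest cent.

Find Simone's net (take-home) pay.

$5,681.65

457(b) deferral: $7,381.49 × 0.0816 = $602.33
Transit benefit: $36.53
Pre-tax total = $602.33 + $36.53 = $638.86
Taxable wages = $7,381.49 − $638.86 = $6,742.63
Municipal income tax: $6,742.63 × 0.0249 = $167.89
State withholding: $6,742.63 × 0.087 = $586.61
Paid family leave insurance: $7,381.49 × 0.0135 = $99.65
State unemployment insurance (employee share): $7,381.49 × 0.003 = $22.14
Charity payroll deduction: $184.69
Total deductions = $602.33 + $36.53 + $167.89 + $586.61 + $99.65 + $22.14 + $184.69 = $1,699.84
Net pay = $7,381.49 − $1,699.84 = $5,681.65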